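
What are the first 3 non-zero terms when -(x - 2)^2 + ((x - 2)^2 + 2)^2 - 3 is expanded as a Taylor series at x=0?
27·x^2 - 44·x + 29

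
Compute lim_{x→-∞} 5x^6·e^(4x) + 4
The product is a 0·∞ indeterminate form at x → -∞.
Rewrite the product as 5x^6 / e^(-4x) (an ∞/∞ form) and apply L'Hôpital, or use the standard hierarchy e^(4|x|) ≫ |x^6| as x → -∞.
The indeterminate product → 0, so the limit = 4.

Final answer: 4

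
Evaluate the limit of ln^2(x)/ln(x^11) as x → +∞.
This is an ∞/∞ indeterminate form as x → +∞.
Write ln(x^11) = 11·ln(x), reducing the quotient to ln(x)/11 → ∞.
Limit = ∞.

Final answer: ∞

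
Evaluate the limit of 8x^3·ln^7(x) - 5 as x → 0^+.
The product is a 0·∞ indeterminate form at x → 0⁺.
Rewrite the product as 8·ln^7(x) / x^(-3) and apply L'Hôpital, or use the standard hierarchy x^(-3) ≫ |ln x|^7 as x → 0⁺.
The indeterminate product → 0, so the limit = -5.

Final answer: -5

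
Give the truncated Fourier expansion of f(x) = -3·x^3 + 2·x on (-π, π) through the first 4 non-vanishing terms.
(40 - 6·π^2)·sin(x) + (-13/2 + 3·π^2)·sin(2·x) + (8/3 - 2·π^2)·sin(3·x) + (-25/16 + 3·π^2/2)·sin(4·x)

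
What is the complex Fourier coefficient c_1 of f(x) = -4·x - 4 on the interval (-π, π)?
Compute the real Fourier coefficients first: a_1 = 0, b_1 = -8.
Then c_1 = (a_1 − i·b_1)/2 = 4·i.

Final answer: 4·i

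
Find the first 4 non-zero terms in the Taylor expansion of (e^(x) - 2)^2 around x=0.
x^4/2 + 2·x^3/3 - 2·x + 1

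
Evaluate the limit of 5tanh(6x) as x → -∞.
Evaluate the dominant behaviour as x → -∞; each term tends to a finite value or vanishes.
Limit = -5.

Final answer: -5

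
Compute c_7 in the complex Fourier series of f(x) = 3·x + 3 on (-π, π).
Compute the real Fourier coefficients first: a_7 = 0, b_7 = 6/7.
Then c_7 = (a_7 − i·b_7)/2 = -3·i/7.

Final answer: -3·i/7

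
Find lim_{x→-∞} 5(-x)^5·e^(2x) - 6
The product is a 0·∞ indeterminate form at x → -∞.
Rewrite the product as 5(-x)^5 / e^(-2x) (an ∞/∞ form) and apply L'Hôpital, or use the standard hierarchy e^(2|x|) ≫ |(-x)^5| as x → -∞.
The indeterminate product → 0, so the limit = -6.

Final answer: -6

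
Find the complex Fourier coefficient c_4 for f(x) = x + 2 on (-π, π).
Compute the real Fourier coefficients first: a_4 = 0, b_4 = -1/2.
Then c_4 = (a_4 − i·b_4)/2 = i/4.

Final answer: i/4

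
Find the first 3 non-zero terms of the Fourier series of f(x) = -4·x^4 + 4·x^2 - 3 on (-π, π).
(-208 + 32·π^2)·cos(x) + (16 - 8·π^2)·cos(2·x) - 4·π^4/5 - 3 + 4·π^2/3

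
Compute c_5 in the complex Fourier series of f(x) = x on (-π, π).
Compute the real Fourier coefficients first: a_5 = 0, b_5 = 2/5.
Then c_5 = (a_5 − i·b_5)/2 = -i/5.

Final answer: -i/5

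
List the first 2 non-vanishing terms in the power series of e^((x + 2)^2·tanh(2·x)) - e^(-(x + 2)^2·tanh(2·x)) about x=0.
16·x^2 + 16·x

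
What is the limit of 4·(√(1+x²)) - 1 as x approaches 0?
Direct substitution at x = 0 gives 3.

Final answer: 3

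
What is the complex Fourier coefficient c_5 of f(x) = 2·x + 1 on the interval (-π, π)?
Compute the real Fourier coefficients first: a_5 = 0, b_5 = 4/5.
Then c_5 = (a_5 − i·b_5)/2 = -2·i/5.

Final answer: -2·i/5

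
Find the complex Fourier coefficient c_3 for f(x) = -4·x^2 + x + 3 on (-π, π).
Compute the real Fourier coefficients first: a_3 = 16/9, b_3 = 2/3.
Then c_3 = (a_3 − i·b_3)/2 = 8/9 - i/3.

Final answer: 8/9 - i/3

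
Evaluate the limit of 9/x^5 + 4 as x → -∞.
Evaluate the dominant behaviour as x → -∞; each term tends to a finite value or vanishes.
Limit = 4.

Final answer: 4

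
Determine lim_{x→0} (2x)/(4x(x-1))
Both numerator and denominator → 0 as x → 0; this is a 0/0 indeterminate form.
Expand each to leading order near x = 0: numerator ~ 2·x, denominator ~ -4·x.
The limit of the ratio is -1/2.

Final answer: -1/2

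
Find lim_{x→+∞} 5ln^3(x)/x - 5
The quotient is an ∞/∞ indeterminate form as x → +∞.
The polynomial denominator x dominates the logarithmic numerator (any positive power of x ≫ ln^3(x) as x → ∞), so the quotient → 0.
Adding the constant: 0 - 5 = -5. Limit = -5.

Final answer: -5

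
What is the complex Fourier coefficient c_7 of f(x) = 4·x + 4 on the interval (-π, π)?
Compute the real Fourier coefficients first: a_7 = 0, b_7 = 8/7.
Then c_7 = (a_7 − i·b_7)/2 = -4·i/7.

Final answer: -4·i/7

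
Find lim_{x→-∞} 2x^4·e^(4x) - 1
The product is a 0·∞ indeterminate form at x → -∞.
Rewrite the product as 2x^4 / e^(-4x) (an ∞/∞ form) and apply L'Hôpital, or use the standard hierarchy e^(4|x|) ≫ |x^4| as x → -∞.
The indeterminate product → 0, so the limit = -1.

Final answer: -1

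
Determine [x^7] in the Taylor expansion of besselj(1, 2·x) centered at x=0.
Expand to order 7: besselj(1, 2·x) = -x^7/144 + x^5/12 - x^3/2 + x + O(x^8).
The coefficient of x^7 is -1/144.

Final answer: -1/144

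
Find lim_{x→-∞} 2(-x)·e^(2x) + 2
The product is a 0·∞ indeterminate form at x → -∞.
Rewrite the product as 2(-x) / e^(-2x) (an ∞/∞ form) and apply L'Hôpital, or use the standard hierarchy e^(2|x|) ≫ |(-x)| as x → -∞.
The indeterminate product → 0, so the limit = 2.

Final answer: 2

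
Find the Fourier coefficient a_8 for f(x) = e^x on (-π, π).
a_8 = (1/π) ∫_{-π}^{π} f(x)·cos(8x) dx.
Evaluate the integral (use parity and integration by parts as needed): a_8 = (-1 + e^(2·π))·e^(-π)/(65·π).

Final answer: (-1 + e^(2·π))·e^(-π)/(65·π)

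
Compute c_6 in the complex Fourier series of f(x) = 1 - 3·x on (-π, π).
Compute the real Fourier coefficients first: a_6 = 0, b_6 = 1.
Then c_6 = (a_6 − i·b_6)/2 = -i/2.

Final answer: -i/2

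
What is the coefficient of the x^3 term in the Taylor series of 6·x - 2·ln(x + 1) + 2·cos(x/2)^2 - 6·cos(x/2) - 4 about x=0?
Expand to order 3: 6·x - 2·ln(x + 1) + 2·cos(x/2)^2 - 6·cos(x/2) - 4 = -2·x^3/3 + 5·x^2/4 + 4·x - 8 + O(x^4).
The coefficient of x^3 is -2/3.

Final answer: -2/3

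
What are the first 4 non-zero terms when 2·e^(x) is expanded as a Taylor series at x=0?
x^3/3 + x^2 + 2·x + 2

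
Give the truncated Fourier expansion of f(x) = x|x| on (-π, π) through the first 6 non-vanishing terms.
(-8 + 2·π^2)·sin(x)/π - π·sin(2·x) + (-8 + 18·π^2)·sin(3·x)/(27·π) - π·sin(4·x)/2 + (-8 + 50·π^2)·sin(5·x)/(125·π) - π·sin(6·x)/3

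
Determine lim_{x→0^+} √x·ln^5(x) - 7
The product is a 0·∞ indeterminate form at x → 0⁺.
Rewrite the product as ln^5(x) / x^(-1/2) and apply L'Hôpital, or use the standard hierarchy x^(-1/2) ≫ |ln x|^5 as x → 0⁺.
The indeterminate product → 0, so the limit = -7.

Final answer: -7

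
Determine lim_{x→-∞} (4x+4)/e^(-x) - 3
The quotient is an ∞/∞ indeterminate form as x → -∞.
Compare growth rates of the dominant terms (exponentials ≫ polynomials ≫ logarithms), or apply L'Hôpital's rule; the quotient → 0.
Adding the constant: 0 - 3 = -3. Limit = -3.

Final answer: -3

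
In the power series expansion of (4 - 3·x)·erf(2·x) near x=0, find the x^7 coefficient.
Expand to order 7: (4 - 3·x)·erf(2·x) = -512·x^7/(21·√(π)) - 96·x^6/(5·√(π)) + 128·x^5/(5·√(π)) + 16·x^4/√(π) - 64·x^3/(3·√(π)) - 12·x^2/√(π) + 16·x/√(π) + O(x^8).
The coefficient of x^7 is -512/(21·√(π)).

Final answer: -512/(21·√(π))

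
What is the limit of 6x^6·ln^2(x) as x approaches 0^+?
This is a 0·∞ indeterminate form at x → 0⁺.
Rewrite the product as 6·ln^2(x) / x^(-6) and apply L'Hôpital, or use the standard hierarchy x^(-6) ≫ |ln x|^2 as x → 0⁺.
The indeterminate product → 0, so the limit = 0.

Final answer: 0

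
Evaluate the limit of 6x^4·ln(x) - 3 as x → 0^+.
The product is a 0·∞ indeterminate form at x → 0⁺.
Rewrite the product as 6·ln(x) / x^(-4) and apply L'Hôpital, or use the standard hierarchy x^(-4) ≫ |ln x| as x → 0⁺.
The indeterminate product → 0, so the limit = -3.

Final answer: -3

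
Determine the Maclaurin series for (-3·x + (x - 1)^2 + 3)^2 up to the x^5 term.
x^4 - 10·x^3 + 33·x^2 - 40·x + 16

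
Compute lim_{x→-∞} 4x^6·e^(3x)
This is a 0·∞ indeterminate form at x → -∞.
Rewrite the product as 4x^6 / e^(-3x) (an ∞/∞ form) and apply L'Hôpital, or use the standard hierarchy e^(3|x|) ≫ |x^6| as x → -∞.
The indeterminate product → 0, so the limit = 0.

Final answer: 0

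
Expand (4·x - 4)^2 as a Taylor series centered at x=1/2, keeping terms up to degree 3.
4 - 16·(x - 1/2) + 16·(x - 1/2)^2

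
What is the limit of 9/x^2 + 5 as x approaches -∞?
Evaluate the dominant behaviour as x → -∞; each term tends to a finite value or vanishes.
Limit = 5.

Final answer: 5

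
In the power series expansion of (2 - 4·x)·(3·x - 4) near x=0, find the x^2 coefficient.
Expand to order 2: (2 - 4·x)·(3·x - 4) = -12·x^2 + 22·x - 8 + O(x^3).
The coefficient of x^2 is -12.

Final answer: -12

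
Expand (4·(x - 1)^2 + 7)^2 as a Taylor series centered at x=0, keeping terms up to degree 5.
16·x^4 - 64·x^3 + 152·x^2 - 176·x + 121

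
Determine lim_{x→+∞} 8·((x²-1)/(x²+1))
Evaluate the dominant behaviour as x → +∞; each term tends to a finite value or vanishes.
Limit = 8.

Final answer: 8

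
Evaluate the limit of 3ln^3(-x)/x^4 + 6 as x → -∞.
The quotient is an ∞/∞ indeterminate form as x → -∞.
Compare growth rates of the dominant terms (exponentials ≫ polynomials ≫ logarithms), or apply L'Hôpital's rule; the quotient → 0.
Adding the constant: 0 + 6 = 6. Limit = 6.

Final answer: 6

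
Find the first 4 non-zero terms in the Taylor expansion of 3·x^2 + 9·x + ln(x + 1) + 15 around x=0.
x^3/3 + 5·x^2/2 + 10·x + 15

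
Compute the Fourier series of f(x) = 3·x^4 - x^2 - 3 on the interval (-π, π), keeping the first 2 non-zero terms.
(148 - 24·π^2)·cos(x) - π^2/3 - 3 + 3·π^4/5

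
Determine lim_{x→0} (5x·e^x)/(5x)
Both numerator and denominator → 0 as x → 0; this is a 0/0 indeterminate form.
Expand each to leading order near x = 0: numerator ~ 5·x, denominator ~ 5·x.
The limit of the ratio is 1.

Final answer: 1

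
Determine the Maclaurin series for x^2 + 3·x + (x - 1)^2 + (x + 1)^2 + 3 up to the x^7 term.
3·x^2 + 3·x + 5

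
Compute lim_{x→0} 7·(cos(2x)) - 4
Direct substitution at x = 0 gives 3.

Final answer: 3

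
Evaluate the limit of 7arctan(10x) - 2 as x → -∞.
Evaluate the dominant behaviour as x → -∞; each term tends to a finite value or vanishes.
Limit = -7·π/2 - 2.

Final answer: -7·π/2 - 2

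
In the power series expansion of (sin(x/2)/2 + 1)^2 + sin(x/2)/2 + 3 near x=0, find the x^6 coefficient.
Expand to order 6: (sin(x/2)/2 + 1)^2 + sin(x/2)/2 + 3 = x^6/5760 + x^5/2560 - x^4/192 - x^3/32 + x^2/16 + 3·x/4 + 4 + O(x^7).
The coefficient of x^6 is 1/5760.

Final answer: 1/5760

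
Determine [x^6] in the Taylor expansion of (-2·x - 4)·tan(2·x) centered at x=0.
Expand to order 6: (-2·x - 4)·tan(2·x) = -128·x^6/15 - 256·x^5/15 - 16·x^4/3 - 32·x^3/3 - 4·x^2 - 8·x + O(x^7).
The coefficient of x^6 is -128/15.

Final answer: -128/15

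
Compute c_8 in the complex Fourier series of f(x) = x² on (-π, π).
Compute the real Fourier coefficients first: a_8 = 1/16, b_8 = 0.
Then c_8 = (a_8 − i·b_8)/2 = 1/32.

Final answer: 1/32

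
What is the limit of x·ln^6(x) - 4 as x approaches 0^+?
The product is a 0·∞ indeterminate form at x → 0⁺.
Rewrite the product as ln^6(x) / x^(-1) and apply L'Hôpital, or use the standard hierarchy x^(-1) ≫ |ln x|^6 as x → 0⁺.
The indeterminate product → 0, so the limit = -4.

Final answer: -4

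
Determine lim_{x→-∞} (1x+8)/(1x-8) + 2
Evaluate the dominant behaviour as x → -∞; each term tends to a finite value or vanishes.
Limit = 3.

Final answer: 3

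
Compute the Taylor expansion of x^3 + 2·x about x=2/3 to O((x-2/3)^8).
44/27 + 10·(x - 2/3)/3 + 2·(x - 2/3)^2 + (x - 2/3)^3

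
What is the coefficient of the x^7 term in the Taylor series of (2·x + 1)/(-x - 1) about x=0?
Expand to order 7: (2·x + 1)/(-x - 1) = -x^7 + x^6 - x^5 + x^4 - x^3 + x^2 - x - 1 + O(x^8).
The coefficient of x^7 is -1.

Final answer: -1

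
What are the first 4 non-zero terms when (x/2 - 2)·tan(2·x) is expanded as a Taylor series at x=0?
4·x^4/3 - 16·x^3/3 + x^2 - 4·x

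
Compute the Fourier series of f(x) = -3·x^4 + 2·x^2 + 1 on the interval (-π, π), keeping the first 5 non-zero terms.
(-152 + 24·π^2)·cos(x) + (11 - 6·π^2)·cos(2·x) + (-8/3 + 8·π^2/3)·cos(3·x) + (17/16 - 3·π^2/2)·cos(4·x) - 3·π^4/5 + 1 + 2·π^2/3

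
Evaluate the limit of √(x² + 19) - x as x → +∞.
This is an ∞ − ∞ indeterminate form.
Multiply and divide by the conjugate √(x²+19) + x; the x² terms cancel, leaving 19/(√(x²+19)+x) → 0.
Limit = 0.

Final answer: 0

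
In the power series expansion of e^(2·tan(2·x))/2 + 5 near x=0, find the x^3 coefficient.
Expand to order 3: e^(2·tan(2·x))/2 + 5 = 8·x^3 + 4·x^2 + 2·x + 11/2 + O(x^4).
The coefficient of x^3 is 8.

Final answer: 8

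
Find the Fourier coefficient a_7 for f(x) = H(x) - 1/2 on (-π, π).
a_7 = (1/π) ∫_{-π}^{π} f(x)·cos(7x) dx.
Evaluate the integral (use parity and integration by parts as needed): a_7 = 0.

Final answer: 0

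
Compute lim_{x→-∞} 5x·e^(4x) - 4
The product is a 0·∞ indeterminate form at x → -∞.
Rewrite the product as 5x / e^(-4x) (an ∞/∞ form) and apply L'Hôpital, or use the standard hierarchy e^(4|x|) ≫ |x| as x → -∞.
The indeterminate product → 0, so the limit = -4.

Final answer: -4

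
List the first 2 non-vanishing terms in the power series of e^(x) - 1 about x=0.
x^2/2 + x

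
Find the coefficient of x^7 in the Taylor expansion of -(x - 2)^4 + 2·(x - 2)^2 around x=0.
Expand to order 7: -(x - 2)^4 + 2·(x - 2)^2 = -x^4 + 8·x^3 - 22·x^2 + 24·x - 8 + O(x^8).
The coefficient of x^7 is 0.

Final answer: 0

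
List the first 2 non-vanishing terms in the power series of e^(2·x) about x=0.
2·x + 1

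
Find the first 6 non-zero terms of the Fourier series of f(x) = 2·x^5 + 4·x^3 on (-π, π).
(-72·π^2 + 4·π^4 + 432)·sin(x) + (-2·π^4 - 9 + 6·π^2)·sin(2·x) + (-8·π^2/27 + 16/81 + 4·π^4/3)·sin(3·x) + (-π^4 - 3·π^2/4 + 9/32)·sin(4·x) + (-144/625 + 24·π^2/25 + 4·π^4/5)·sin(5·x) + (-2·π^4/3 - 26·π^2/27 + 13/81)·sin(6·x)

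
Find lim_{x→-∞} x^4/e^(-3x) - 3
The quotient is an ∞/∞ indeterminate form as x → -∞.
Compare growth rates of the dominant terms (exponentials ≫ polynomials ≫ logarithms), or apply L'Hôpital's rule; the quotient → 0.
Adding the constant: 0 - 3 = -3. Limit = -3.

Final answer: -3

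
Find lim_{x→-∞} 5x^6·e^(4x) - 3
The product is a 0·∞ indeterminate form at x → -∞.
Rewrite the product as 5x^6 / e^(-4x) (an ∞/∞ form) and apply L'Hôpital, or use the standard hierarchy e^(4|x|) ≫ |x^6| as x → -∞.
The indeterminate product → 0, so the limit = -3.

Final answer: -3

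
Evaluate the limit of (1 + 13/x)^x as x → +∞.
As x → +∞: this is the defining limit (1 + 13/x)^x → e^13.
Limit = e^(13).

Final answer: e^(13)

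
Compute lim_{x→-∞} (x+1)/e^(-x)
This is an ∞/∞ indeterminate form as x → -∞.
Compare growth rates of the dominant terms (exponentials ≫ polynomials ≫ logarithms), or apply L'Hôpital's rule; the quotient → 0.
Limit = 0.

Final answer: 0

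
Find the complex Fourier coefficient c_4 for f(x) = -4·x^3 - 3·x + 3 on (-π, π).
Compute the real Fourier coefficients first: a_4 = 0, b_4 = 3/4 + 2·π^2.
Then c_4 = (a_4 − i·b_4)/2 = -i·π^2 - 3·i/8.

Final answer: -i·π^2 - 3·i/8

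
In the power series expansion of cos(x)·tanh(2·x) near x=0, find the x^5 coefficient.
Expand to order 5: cos(x)·tanh(2·x) = 341·x^5/60 - 11·x^3/3 + 2·x + O(x^6).
The coefficient of x^5 is 341/60.

Final answer: 341/60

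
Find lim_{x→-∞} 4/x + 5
Evaluate the dominant behaviour as x → -∞; each term tends to a finite value or vanishes.
Limit = 5.

Final answer: 5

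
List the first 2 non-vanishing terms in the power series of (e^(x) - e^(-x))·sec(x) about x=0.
4·x^3/3 + 2·x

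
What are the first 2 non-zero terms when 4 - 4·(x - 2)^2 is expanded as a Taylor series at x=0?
16·x - 12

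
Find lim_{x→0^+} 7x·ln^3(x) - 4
The product is a 0·∞ indeterminate form at x → 0⁺.
Rewrite the product as 7·ln^3(x) / x^(-1) and apply L'Hôpital, or use the standard hierarchy x^(-1) ≫ |ln x|^3 as x → 0⁺.
The indeterminate product → 0, so the limit = -4.

Final answer: -4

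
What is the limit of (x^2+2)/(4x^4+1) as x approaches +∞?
This is an ∞/∞ indeterminate form as x → +∞.
Divide numerator and denominator by x^4 and let the lower-order terms vanish; the numerator's degree 2 is below the denominator's degree 4, so the quotient → 0.
Limit = 0.

Final answer: 0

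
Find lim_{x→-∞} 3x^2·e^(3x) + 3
The product is a 0·∞ indeterminate form at x → -∞.
Rewrite the product as 3x^2 / e^(-3x) (an ∞/∞ form) and apply L'Hôpital, or use the standard hierarchy e^(3|x|) ≫ |x^2| as x → -∞.
The indeterminate product → 0, so the limit = 3.

Final answer: 3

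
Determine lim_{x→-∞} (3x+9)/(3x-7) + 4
Evaluate the dominant behaviour as x → -∞; each term tends to a finite value or vanishes.
Limit = 5.

Final answer: 5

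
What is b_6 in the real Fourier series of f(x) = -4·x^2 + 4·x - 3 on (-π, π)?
b_6 = (1/π) ∫_{-π}^{π} f(x)·sin(6x) dx.
Evaluate the integral (use parity and integration by parts as needed): b_6 = -4/3.

Final answer: -4/3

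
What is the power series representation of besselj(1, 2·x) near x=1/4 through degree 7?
besselj(1, 1/2) + (-besselj(2, 1/2) + besselj(0, 1/2))·(x - 1/4) + (-3·besselj(1, 1/2)/2 + besselj(3, 1/2)/2)·(x - 1/4)^2 + (-besselj(0, 1/2)/2 - besselj(4, 1/2)/6 + 2·besselj(2, 1/2)/3)·(x - 1/4)^3 + (-5·besselj(3, 1/2)/24 + besselj(5, 1/2)/24 + 5·besselj(1, 1/2)/12)·(x - 1/4)^4 + (-besselj(2, 1/2)/8 - besselj(6, 1/2)/120 + besselj(4, 1/2)/20 + besselj(0, 1/2)/12)·(x - 1/4)^5 + (-7·besselj(1, 1/2)/144 - 7·besselj(5, 1/2)/720 + besselj(7, 1/2)/720 + 7·besselj(3, 1/2)/240)·(x - 1/4)^6 + (-besselj(0, 1/2)/144 - besselj(4, 1/2)/180 - besselj(8, 1/2)/5040 + besselj(6, 1/2)/630 + besselj(2, 1/2)/90)·(x - 1/4)^7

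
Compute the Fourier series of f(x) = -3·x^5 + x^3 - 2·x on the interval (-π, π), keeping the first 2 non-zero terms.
(-736 - 6·π^4 + 122·π^2)·sin(x) + (-16·π^2 + 26 + 3·π^4)·sin(2·x)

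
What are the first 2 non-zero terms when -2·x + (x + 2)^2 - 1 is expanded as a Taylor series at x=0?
2·x + 3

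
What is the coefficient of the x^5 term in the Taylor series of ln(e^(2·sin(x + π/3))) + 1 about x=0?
Expand to order 5: ln(e^(2·sin(x + π/3))) + 1 = x^5/120 + √(3)·x^4/24 - x^3/6 - √(3)·x^2/2 + x + 1 + √(3) + O(x^6).
The coefficient of x^5 is 1/120.

Final answer: 1/120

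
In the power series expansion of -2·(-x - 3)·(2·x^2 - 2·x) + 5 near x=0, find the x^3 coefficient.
Expand to order 3: -2·(-x - 3)·(2·x^2 - 2·x) + 5 = 4·x^3 + 8·x^2 - 12·x + 5 + O(x^4).
The coefficient of x^3 is 4.

Final answer: 4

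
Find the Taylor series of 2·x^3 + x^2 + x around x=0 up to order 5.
2·x^3 + x^2 + x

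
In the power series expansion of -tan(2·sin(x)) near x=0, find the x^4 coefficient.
Expand to order 4: -tan(2·sin(x)) = -7·x^3/3 - 2·x + O(x^5).
The coefficient of x^4 is 0.

Final answer: 0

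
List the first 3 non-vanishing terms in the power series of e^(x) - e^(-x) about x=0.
x^5/60 + x^3/3 + 2·x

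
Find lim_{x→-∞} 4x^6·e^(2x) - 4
The product is a 0·∞ indeterminate form at x → -∞.
Rewrite the product as 4x^6 / e^(-2x) (an ∞/∞ form) and apply L'Hôpital, or use the standard hierarchy e^(2|x|) ≫ |x^6| as x → -∞.
The indeterminate product → 0, so the limit = -4.

Final answer: -4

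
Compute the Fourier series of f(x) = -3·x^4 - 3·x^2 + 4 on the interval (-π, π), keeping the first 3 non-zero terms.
(-132 + 24·π^2)·cos(x) + (6 - 6·π^2)·cos(2·x) - 3·π^4/5 - π^2 + 4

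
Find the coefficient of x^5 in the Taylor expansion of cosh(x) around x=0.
Expand to order 5: cosh(x) = x^4/24 + x^2/2 + 1 + O(x^6).
The coefficient of x^5 is 0.

Final answer: 0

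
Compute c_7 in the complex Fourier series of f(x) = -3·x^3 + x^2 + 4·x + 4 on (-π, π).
Compute the real Fourier coefficients first: a_7 = -4/49, b_7 = 428/343 - 6·π^2/7.
Then c_7 = (a_7 − i·b_7)/2 = -2/49 - 214·i/343 + 3·i·π^2/7.

Final answer: -2/49 - 214·i/343 + 3·i·π^2/7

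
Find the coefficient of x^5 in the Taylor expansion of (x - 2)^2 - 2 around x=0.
Expand to order 5: (x - 2)^2 - 2 = x^2 - 4·x + 2 + O(x^6).
The coefficient of x^5 is 0.

Final answer: 0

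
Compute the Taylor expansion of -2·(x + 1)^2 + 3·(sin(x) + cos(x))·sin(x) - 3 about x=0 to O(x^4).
-2·x^3 + x^2 - x - 5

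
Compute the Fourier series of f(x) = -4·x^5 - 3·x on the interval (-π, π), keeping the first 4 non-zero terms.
(-966 - 8·π^4 + 160·π^2)·sin(x) + (-20·π^2 + 33 + 4·π^4)·sin(2·x) + (-8·π^4/3 - 482/81 + 160·π^2/27)·sin(3·x) + (-5·π^2/2 + 39/16 + 2·π^4)·sin(4·x)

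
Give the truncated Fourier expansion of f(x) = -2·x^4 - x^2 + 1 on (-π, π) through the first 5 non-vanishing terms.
(-92 + 16·π^2)·cos(x) + (5 - 4·π^2)·cos(2·x) + (-20/27 + 16·π^2/9)·cos(3·x) + (1/8 - π^2)·cos(4·x) - 2·π^4/5 - π^2/3 + 1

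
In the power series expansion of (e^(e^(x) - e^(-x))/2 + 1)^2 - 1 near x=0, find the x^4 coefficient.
14/3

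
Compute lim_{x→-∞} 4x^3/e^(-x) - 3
The quotient is an ∞/∞ indeterminate form as x → -∞.
Compare growth rates of the dominant terms (exponentials ≫ polynomials ≫ logarithms), or apply L'Hôpital's rule; the quotient → 0.
Adding the constant: 0 - 3 = -3. Limit = -3.

Final answer: -3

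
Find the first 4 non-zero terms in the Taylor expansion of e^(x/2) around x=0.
x^3/48 + x^2/8 + x/2 + 1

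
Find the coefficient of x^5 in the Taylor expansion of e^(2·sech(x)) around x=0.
Expand to order 5: e^(2·sech(x)) = 11·x^4·e^(2)/12 - x^2·e^(2) + e^(2) + O(x^6).
The coefficient of x^5 is 0.

Final answer: 0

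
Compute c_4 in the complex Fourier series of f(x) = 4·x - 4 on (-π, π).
Compute the real Fourier coefficients first: a_4 = 0, b_4 = -2.
Then c_4 = (a_4 − i·b_4)/2 = i.

Final answer: i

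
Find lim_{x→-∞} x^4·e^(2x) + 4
The product is a 0·∞ indeterminate form at x → -∞.
Rewrite the product as x^4 / e^(-2x) (an ∞/∞ form) and apply L'Hôpital, or use the standard hierarchy e^(2|x|) ≫ |x^4| as x → -∞.
The indeterminate product → 0, so the limit = 4.

Final answer: 4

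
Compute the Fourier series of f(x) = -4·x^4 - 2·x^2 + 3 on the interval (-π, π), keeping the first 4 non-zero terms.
(-184 + 32·π^2)·cos(x) + (10 - 8·π^2)·cos(2·x) + (-40/27 + 32·π^2/9)·cos(3·x) - 4·π^4/5 - 2·π^2/3 + 3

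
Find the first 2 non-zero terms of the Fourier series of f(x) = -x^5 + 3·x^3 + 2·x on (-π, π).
(-272 - 2·π^4 + 46·π^2)·sin(x) + (-8·π^2 + 10 + π^4)·sin(2·x)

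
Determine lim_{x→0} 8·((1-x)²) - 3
Direct substitution at x = 0 gives 5.

Final answer: 5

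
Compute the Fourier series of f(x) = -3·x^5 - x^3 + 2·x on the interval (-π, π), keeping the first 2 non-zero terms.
(-704 - 6·π^4 + 118·π^2)·sin(x) + (-14·π^2 + 19 + 3·π^4)·sin(2·x)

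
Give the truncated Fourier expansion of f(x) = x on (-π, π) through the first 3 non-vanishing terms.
2·sin(x) - sin(2·x) + 2·sin(3·x)/3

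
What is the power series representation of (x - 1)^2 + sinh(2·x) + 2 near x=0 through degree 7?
8·x^7/315 + 4·x^5/15 + 4·x^3/3 + x^2 + 3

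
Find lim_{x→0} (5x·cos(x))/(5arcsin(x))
Both numerator and denominator → 0 as x → 0; this is a 0/0 indeterminate form.
Expand each to leading order near x = 0: numerator ~ 5·x, denominator ~ 5·x.
The limit of the ratio is 1.

Final answer: 1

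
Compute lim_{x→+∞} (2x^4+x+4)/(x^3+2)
This is an ∞/∞ indeterminate form as x → +∞.
Divide numerator and denominator by x^4 and let the lower-order terms vanish; the numerator's degree 4 exceeds the denominator's degree 3, so the quotient diverges.
Limit = ∞.

Final answer: ∞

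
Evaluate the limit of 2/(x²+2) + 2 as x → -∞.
Evaluate the dominant behaviour as x → -∞; each term tends to a finite value or vanishes.
Limit = 2.

Final answer: 2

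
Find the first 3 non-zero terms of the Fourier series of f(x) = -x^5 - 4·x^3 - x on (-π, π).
(-2·π^4 - 194 + 32·π^2)·sin(x) + (-π^2 + 5/2 + π^4)·sin(2·x) + (-2·π^4/3 - 32·π^2/27 + 10/81)·sin(3·x)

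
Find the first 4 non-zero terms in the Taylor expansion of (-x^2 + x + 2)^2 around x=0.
-2·x^3 - 3·x^2 + 4·x + 4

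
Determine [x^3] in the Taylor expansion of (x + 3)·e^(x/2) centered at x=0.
Expand to order 3: (x + 3)·e^(x/2) = 3·x^3/16 + 7·x^2/8 + 5·x/2 + 3 + O(x^4).
The coefficient of x^3 is 3/16.

Final answer: 3/16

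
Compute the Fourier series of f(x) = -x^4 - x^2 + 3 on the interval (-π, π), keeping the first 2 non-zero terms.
(-44 + 8·π^2)·cos(x) - π^4/5 - π^2/3 + 3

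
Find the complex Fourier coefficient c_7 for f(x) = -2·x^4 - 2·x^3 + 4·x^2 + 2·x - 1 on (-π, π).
Compute the real Fourier coefficients first: a_7 = -880/2401 + 16·π^2/49, b_7 = 220/343 - 4·π^2/7.
Then c_7 = (a_7 − i·b_7)/2 = -440/2401 + 8·π^2/49 - 110·i/343 + 2·i·π^2/7.

Final answer: -440/2401 + 8·π^2/49 - 110·i/343 + 2·i·π^2/7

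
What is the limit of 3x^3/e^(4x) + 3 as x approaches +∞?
The quotient is an ∞/∞ indeterminate form as x → +∞.
The exponential denominator e^(4x) dominates the polynomial numerator (e^x ≫ x^3 as x → ∞), so the quotient → 0.
Adding the constant: 0 + 3 = 3. Limit = 3.

Final answer: 3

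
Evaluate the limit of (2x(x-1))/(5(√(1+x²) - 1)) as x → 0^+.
Both numerator and denominator → 0 as x → 0^+; this is a 0/0 indeterminate form.
Expand each to leading order near x = 0: numerator ~ -2·x, denominator ~ 5·x^2/2.
The limit of the ratio is -∞.

Final answer: -∞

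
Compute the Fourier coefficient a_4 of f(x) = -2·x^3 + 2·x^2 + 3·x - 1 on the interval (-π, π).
a_4 = (1/π) ∫_{-π}^{π} f(x)·cos(4x) dx.
Evaluate the integral (use parity and integration by parts as needed): a_4 = 1/2.

Final answer: 1/2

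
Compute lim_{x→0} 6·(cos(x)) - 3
Direct substitution at x = 0 gives 3.

Final answer: 3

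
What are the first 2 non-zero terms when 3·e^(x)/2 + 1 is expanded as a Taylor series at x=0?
3·x/2 + 5/2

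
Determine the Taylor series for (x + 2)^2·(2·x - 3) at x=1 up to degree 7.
-9 + 12·(x - 1) + 11·(x - 1)^2 + 2·(x - 1)^3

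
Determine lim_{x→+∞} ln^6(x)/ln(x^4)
This is an ∞/∞ indeterminate form as x → +∞.
Write ln(x^4) = 4·ln(x), reducing the quotient to ln^5(x)/4 → ∞.
Limit = ∞.

Final answer: ∞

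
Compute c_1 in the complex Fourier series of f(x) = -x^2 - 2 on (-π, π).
Compute the real Fourier coefficients first: a_1 = 4, b_1 = 0.
Then c_1 = (a_1 − i·b_1)/2 = 2.

Final answer: 2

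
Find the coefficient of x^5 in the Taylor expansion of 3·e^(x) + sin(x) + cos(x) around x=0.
Expand to order 5: 3·e^(x) + sin(x) + cos(x) = x^5/30 + x^4/6 + x^3/3 + x^2 + 4·x + 4 + O(x^6).
The coefficient of x^5 is 1/30.

Final answer: 1/30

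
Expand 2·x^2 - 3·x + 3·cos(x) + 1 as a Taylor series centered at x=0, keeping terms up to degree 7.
-x^6/240 + x^4/8 + x^2/2 - 3·x + 4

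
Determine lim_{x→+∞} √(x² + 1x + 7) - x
This is an ∞ − ∞ indeterminate form.
Multiply and divide by the conjugate √(x²+1x + 7) + x; the x² terms cancel, leaving (1x + 7)/(√(x²+1x + 7)+x) → 1/2.
Limit = 1/2.

Final answer: 1/2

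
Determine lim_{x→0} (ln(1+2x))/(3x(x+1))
Both numerator and denominator → 0 as x → 0; this is a 0/0 indeterminate form.
Expand each to leading order near x = 0: numerator ~ 2·x, denominator ~ 3·x.
The limit of the ratio is 2/3.

Final answer: 2/3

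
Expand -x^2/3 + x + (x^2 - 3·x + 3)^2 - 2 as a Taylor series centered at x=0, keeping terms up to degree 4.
x^4 - 6·x^3 + 44·x^2/3 - 17·x + 7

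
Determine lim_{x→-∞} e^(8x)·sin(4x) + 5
Evaluate the dominant behaviour as x → -∞; each term tends to a finite value or vanishes.
Limit = 5.

Final answer: 5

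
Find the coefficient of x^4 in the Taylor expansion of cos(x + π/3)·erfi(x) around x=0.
Expand to order 4: cos(x + π/3)·erfi(x) = -√(3)·x^4/(6·√(π)) - x^3/(6·√(π)) - √(3)·x^2/√(π) + x/√(π) + O(x^5).
The coefficient of x^4 is -√(3)/(6·√(π)).

Final answer: -√(3)/(6·√(π))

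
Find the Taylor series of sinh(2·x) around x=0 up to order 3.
4·x^3/3 + 2·x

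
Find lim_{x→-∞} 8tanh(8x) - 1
Evaluate the dominant behaviour as x → -∞; each term tends to a finite value or vanishes.
Limit = -9.

Final answer: -9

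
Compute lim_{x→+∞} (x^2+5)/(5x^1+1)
This is an ∞/∞ indeterminate form as x → +∞.
Divide numerator and denominator by x^2 and let the lower-order terms vanish; the numerator's degree 2 exceeds the denominator's degree 1, so the quotient diverges.
Limit = ∞.

Final answer: ∞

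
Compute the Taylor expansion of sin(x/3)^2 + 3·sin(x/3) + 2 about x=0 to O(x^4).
-x^3/54 + x^2/9 + x + 2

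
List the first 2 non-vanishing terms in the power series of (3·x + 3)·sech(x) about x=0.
3·x + 3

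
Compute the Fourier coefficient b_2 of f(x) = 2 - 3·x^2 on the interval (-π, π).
b_2 = (1/π) ∫_{-π}^{π} f(x)·sin(2x) dx.
Evaluate the integral (use parity and integration by parts as needed): b_2 = 0.

Final answer: 0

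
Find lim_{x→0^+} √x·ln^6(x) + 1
The product is a 0·∞ indeterminate form at x → 0⁺.
Rewrite the product as ln^6(x) / x^(-1/2) and apply L'Hôpital, or use the standard hierarchy x^(-1/2) ≫ |ln x|^6 as x → 0⁺.
The indeterminate product → 0, so the limit = 1.

Final answer: 1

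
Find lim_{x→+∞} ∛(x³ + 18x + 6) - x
This is an ∞ − ∞ indeterminate form.
Multiply by (A² + AB + B²)/(A² + AB + B²) where A = ∛(x³+18x + 6), B = x to use A³ − B³ = (A−B)(A²+AB+B²); the x³ terms cancel, leaving (18x + 6)/(A²+AB+B²) with denominator ~ 3x², so the limit is 0.
Limit = 0.

Final answer: 0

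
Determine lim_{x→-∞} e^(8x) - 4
Evaluate the dominant behaviour as x → -∞; each term tends to a finite value or vanishes.
Limit = -4.

Final answer: -4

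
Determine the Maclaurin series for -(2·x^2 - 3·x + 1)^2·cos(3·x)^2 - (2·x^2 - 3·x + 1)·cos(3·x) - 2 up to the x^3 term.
-111·x^3/2 - 3·x^2/2 + 9·x - 4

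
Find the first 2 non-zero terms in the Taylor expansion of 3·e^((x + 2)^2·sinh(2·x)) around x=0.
24·x + 3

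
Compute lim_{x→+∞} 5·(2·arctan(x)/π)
Evaluate the dominant behaviour as x → +∞; each term tends to a finite value or vanishes.
Limit = 5.

Final answer: 5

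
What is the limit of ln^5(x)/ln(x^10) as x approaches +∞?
This is an ∞/∞ indeterminate form as x → +∞.
Write ln(x^10) = 10·ln(x), reducing the quotient to ln^4(x)/10 → ∞.
Limit = ∞.

Final answer: ∞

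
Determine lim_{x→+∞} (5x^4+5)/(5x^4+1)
This is an ∞/∞ indeterminate form as x → +∞.
Divide numerator and denominator by x^4 and let the lower-order terms vanish; the leading terms give 5/5 = 1.
Limit = 1.

Final answer: 1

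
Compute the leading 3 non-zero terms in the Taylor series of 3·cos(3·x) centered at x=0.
81·x^4/8 - 27·x^2/2 + 3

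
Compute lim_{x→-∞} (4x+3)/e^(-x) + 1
The quotient is an ∞/∞ indeterminate form as x → -∞.
Compare growth rates of the dominant terms (exponentials ≫ polynomials ≫ logarithms), or apply L'Hôpital's rule; the quotient → 0.
Adding the constant: 0 + 1 = 1. Limit = 1.

Final answer: 1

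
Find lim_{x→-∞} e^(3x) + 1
Evaluate the dominant behaviour as x → -∞; each term tends to a finite value or vanishes.
Limit = 1.

Final answer: 1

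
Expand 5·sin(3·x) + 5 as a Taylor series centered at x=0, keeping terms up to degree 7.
-243·x^7/112 + 81·x^5/8 - 45·x^3/2 + 15·x + 5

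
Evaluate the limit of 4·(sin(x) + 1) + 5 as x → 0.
Direct substitution at x = 0 gives 9.

Final answer: 9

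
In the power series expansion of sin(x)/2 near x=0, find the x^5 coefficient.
Expand to order 5: sin(x)/2 = x^5/240 - x^3/12 + x/2 + O(x^6).
The coefficient of x^5 is 1/240.

Final answer: 1/240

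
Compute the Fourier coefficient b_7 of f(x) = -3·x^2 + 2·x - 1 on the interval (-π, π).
b_7 = (1/π) ∫_{-π}^{π} f(x)·sin(7x) dx.
Evaluate the integral (use parity and integration by parts as needed): b_7 = 4/7.

Final answer: 4/7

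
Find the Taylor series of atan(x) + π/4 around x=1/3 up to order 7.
atan(1/3) + π/4 + 9·(x - 1/3)/10 - 27·(x - 1/3)^2/100 - 81·(x - 1/3)^3/500 + 243·(x - 1/3)^4/1250 - 729·(x - 1/3)^5/125000 - 28431·(x - 1/3)^6/250000 + 544563·(x - 1/3)^7/8750000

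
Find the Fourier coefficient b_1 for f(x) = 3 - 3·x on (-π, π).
b_1 = (1/π) ∫_{-π}^{π} f(x)·sin(1x) dx.
Evaluate the integral (use parity and integration by parts as needed): b_1 = -6.

Final answer: -6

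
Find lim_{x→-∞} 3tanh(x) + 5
Evaluate the dominant behaviour as x → -∞; each term tends to a finite value or vanishes.
Limit = 2.

Final answer: 2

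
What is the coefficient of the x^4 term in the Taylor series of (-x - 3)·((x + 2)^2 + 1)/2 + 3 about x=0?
Expand to order 4: (-x - 3)·((x + 2)^2 + 1)/2 + 3 = -x^3/2 - 7·x^2/2 - 17·x/2 - 9/2 + O(x^5).
The coefficient of x^4 is 0.

Final answer: 0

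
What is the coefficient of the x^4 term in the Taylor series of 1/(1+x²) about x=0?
Expand to order 4: 1/(1+x²) = x^4 - x^2 + 1 + O(x^5).
The coefficient of x^4 is 1.

Final answer: 1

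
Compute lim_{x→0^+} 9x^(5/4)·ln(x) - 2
The product is a 0·∞ indeterminate form at x → 0⁺.
Rewrite the product as 9·ln(x) / x^(-5/4) and apply L'Hôpital, or use the standard hierarchy x^(-5/4) ≫ |ln x| as x → 0⁺.
The indeterminate product → 0, so the limit = -2.

Final answer: -2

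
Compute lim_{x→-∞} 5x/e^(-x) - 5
The quotient is an ∞/∞ indeterminate form as x → -∞.
Compare growth rates of the dominant terms (exponentials ≫ polynomials ≫ logarithms), or apply L'Hôpital's rule; the quotient → 0.
Adding the constant: 0 - 5 = -5. Limit = -5.

Final answer: -5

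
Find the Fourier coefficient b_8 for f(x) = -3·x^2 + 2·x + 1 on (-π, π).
b_8 = (1/π) ∫_{-π}^{π} f(x)·sin(8x) dx.
Evaluate the integral (use parity and integration by parts as needed): b_8 = -1/2.

Final answer: -1/2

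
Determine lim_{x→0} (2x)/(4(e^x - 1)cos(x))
Both numerator and denominator → 0 as x → 0; this is a 0/0 indeterminate form.
Expand each to leading order near x = 0: numerator ~ 2·x, denominator ~ 4·x.
The limit of the ratio is 1/2.

Final answer: 1/2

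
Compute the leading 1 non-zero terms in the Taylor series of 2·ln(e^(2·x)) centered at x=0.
4·x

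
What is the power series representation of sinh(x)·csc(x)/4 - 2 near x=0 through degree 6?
13·x^6/7560 + x^4/72 + x^2/12 - 7/4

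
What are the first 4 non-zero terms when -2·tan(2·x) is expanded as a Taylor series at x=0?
-4352·x^7/315 - 128·x^5/15 - 16·x^3/3 - 4·x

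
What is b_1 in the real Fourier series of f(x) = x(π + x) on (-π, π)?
b_1 = (1/π) ∫_{-π}^{π} f(x)·sin(1x) dx.
Evaluate the integral (use parity and integration by parts as needed): b_1 = 2·π.

Final answer: 2·π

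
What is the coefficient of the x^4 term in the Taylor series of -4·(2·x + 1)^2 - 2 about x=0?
Expand to order 4: -4·(2·x + 1)^2 - 2 = -16·x^2 - 16·x - 6 + O(x^5).
The coefficient of x^4 is 0.

Final answer: 0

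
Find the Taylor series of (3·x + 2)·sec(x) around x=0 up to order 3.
3·x^3/2 + x^2 + 3·x + 2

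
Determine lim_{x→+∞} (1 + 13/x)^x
As x → +∞: this is the defining limit (1 + 13/x)^x → e^13.
Limit = e^(13).

Final answer: e^(13)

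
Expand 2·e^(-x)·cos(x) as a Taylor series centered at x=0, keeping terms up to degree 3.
2·x^3/3 - 2·x + 2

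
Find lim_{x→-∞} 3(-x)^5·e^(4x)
This is a 0·∞ indeterminate form at x → -∞.
Rewrite the product as 3(-x)^5 / e^(-4x) (an ∞/∞ form) and apply L'Hôpital, or use the standard hierarchy e^(4|x|) ≫ |(-x)^5| as x → -∞.
The indeterminate product → 0, so the limit = 0.

Final answer: 0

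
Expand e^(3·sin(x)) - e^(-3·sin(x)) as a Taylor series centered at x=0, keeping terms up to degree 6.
-2·x^5/5 + 8·x^3 + 6·x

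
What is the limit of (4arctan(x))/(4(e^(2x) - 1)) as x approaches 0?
Both numerator and denominator → 0 as x → 0; this is a 0/0 indeterminate form.
Expand each to leading order near x = 0: numerator ~ 4·x, denominator ~ 8·x.
The limit of the ratio is 1/2.

Final answer: 1/2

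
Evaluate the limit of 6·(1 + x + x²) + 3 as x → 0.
Direct substitution at x = 0 gives 9.

Final answer: 9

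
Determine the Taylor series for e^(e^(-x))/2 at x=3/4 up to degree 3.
e^(e^(-3/4))/2 - e^(-3/4)·e^(e^(-3/4))·(x - 3/4)/2 + (e^(3/4)·e^(e^(-3/4)) + e^(3/2)·e^(e^(-3/4)))·e^(-9/4)·(x - 3/4)^2/4 + (-3·e^(3)·e^(e^(-3/4)) - e^(15/4)·e^(e^(-3/4)) - e^(9/4)·e^(e^(-3/4)))·e^(-9/2)·(x - 3/4)^3/12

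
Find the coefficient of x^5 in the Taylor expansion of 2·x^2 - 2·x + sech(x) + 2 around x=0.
Expand to order 5: 2·x^2 - 2·x + sech(x) + 2 = 5·x^4/24 + 3·x^2/2 - 2·x + 3 + O(x^6).
The coefficient of x^5 is 0.

Final answer: 0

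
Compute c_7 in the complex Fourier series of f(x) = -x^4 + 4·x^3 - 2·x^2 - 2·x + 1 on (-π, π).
Compute the real Fourier coefficients first: a_7 = 344/2401 + 8·π^2/49, b_7 = -244/343 + 8·π^2/7.
Then c_7 = (a_7 − i·b_7)/2 = 172/2401 + 4·π^2/49 - 4·i·π^2/7 + 122·i/343.

Final answer: 172/2401 + 4·π^2/49 - 4·i·π^2/7 + 122·i/343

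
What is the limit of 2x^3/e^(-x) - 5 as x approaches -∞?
The quotient is an ∞/∞ indeterminate form as x → -∞.
Compare growth rates of the dominant terms (exponentials ≫ polynomials ≫ logarithms), or apply L'Hôpital's rule; the quotient → 0.
Adding the constant: 0 - 5 = -5. Limit = -5.

Final answer: -5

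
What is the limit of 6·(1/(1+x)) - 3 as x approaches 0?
Direct substitution at x = 0 gives 3.

Final answer: 3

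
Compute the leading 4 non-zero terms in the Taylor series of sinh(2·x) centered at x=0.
8·x^7/315 + 4·x^5/15 + 4·x^3/3 + 2·x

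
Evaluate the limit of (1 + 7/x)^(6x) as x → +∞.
As x → +∞: write (1 + 7/x)^(6x) = ((1 + 7/x)^x)^6 → (e^7)^6 = e^42.
Limit = e^(42).

Final answer: e^(42)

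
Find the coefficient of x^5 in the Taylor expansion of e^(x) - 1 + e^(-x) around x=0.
Expand to order 5: e^(x) - 1 + e^(-x) = x^4/12 + x^2 + 1 + O(x^6).
The coefficient of x^5 is 0.

Final answer: 0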